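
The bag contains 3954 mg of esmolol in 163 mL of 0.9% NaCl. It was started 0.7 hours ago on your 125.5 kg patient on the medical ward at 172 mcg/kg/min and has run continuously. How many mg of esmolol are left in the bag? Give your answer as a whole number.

3047 mg

Dose = 172 mcg/kg/min × 125.5 kg = 21586 mcg/min
21586 mcg/min × 60 min/hr = 1295160 mcg/hr
Concentration = 3954 mg ÷ 163 mL = 24.25767 mg/mL = 24257.67 mcg/mL
Rate = 1295160 mcg/hr ÷ 24257.67 mcg/mL = 53.39178 mL/hr
Volume infused = 53.39178 mL/hr × 0.7 hr = 37.37424 mL
Volume remaining = 163 − 37.37424 = 125.6258 mL
Drug remaining = 125.6258 mL × 24257.67 mcg/mL = 3047388 mcg = 3047.388 mg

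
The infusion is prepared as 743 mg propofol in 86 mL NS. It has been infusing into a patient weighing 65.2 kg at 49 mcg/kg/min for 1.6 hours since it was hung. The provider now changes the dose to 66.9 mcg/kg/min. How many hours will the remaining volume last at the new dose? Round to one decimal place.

1.7 hours

Initial rate:
Dose = 49 mcg/kg/min × 65.2 kg = 3194.8 mcg/min
3194.8 mcg/min × 60 min/hr = 191688 mcg/hr
Concentration = 743 mg ÷ 86 mL = 8.639535 mg/mL = 8639.535 mcg/mL
Rate = 191688 mcg/hr ÷ 8639.535 mcg/mL = 22.18731 mL/hr
Volume infused so far = 22.18731 mL/hr × 1.6 hr = 35.49969 mL
Volume remaining = 86 − 35.49969 = 50.50031 mL
New rate:
Dose = 66.9 mcg/kg/min × 65.2 kg = 4361.88 mcg/min
4361.88 mcg/min × 60 min/hr = 261712.8 mcg/hr
Rate = 261712.8 mcg/hr ÷ 8639.535 mcg/mL = 30.29246 mL/hr
Time remaining = 50.50031 mL ÷ 30.29246 mL/hr = 1.667092 hr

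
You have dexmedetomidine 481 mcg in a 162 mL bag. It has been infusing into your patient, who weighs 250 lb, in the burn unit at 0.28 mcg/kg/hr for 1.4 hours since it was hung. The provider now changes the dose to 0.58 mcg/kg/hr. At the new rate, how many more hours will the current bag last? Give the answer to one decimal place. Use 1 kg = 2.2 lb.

Initial rate:
Weight = 250 lb ÷ 2.2 lb/kg = 113.6364 kg
Dose = 0.28 mcg/kg/hr × 113.6364 kg = 31.81818 mcg/hr
Concentration = 481 mcg ÷ 162 mL = 2.969136 mcg/mL
Rate = 31.81818 mcg/hr ÷ 2.969136 mcg/mL = 10.71631 mL/hr
Volume infused so far = 10.71631 mL/hr × 1.4 hr = 15.00284 mL
Volume remaining = 162 − 15.00284 = 146.9972 mL
New rate:
Dose = 0.58 mcg/kg/hr × 113.6364 kg = 65.90909 mcg/hr
Rate = 65.90909 mcg/hr ÷ 2.969136 mcg/mL = 22.19807 mL/hr
Time remaining = 146.9972 mL ÷ 22.19807 mL/hr = 6.622069 hr

6.6 hours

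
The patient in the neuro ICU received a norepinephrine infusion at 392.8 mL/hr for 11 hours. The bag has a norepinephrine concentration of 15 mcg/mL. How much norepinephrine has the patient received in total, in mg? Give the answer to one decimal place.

64.8 mg

Drug rate = 392.8 mL/hr × 15 mcg/mL = 5892 mcg/hr
Total = 5892 mcg/hr × 11 hr = 64812 mcg = 64.812 mg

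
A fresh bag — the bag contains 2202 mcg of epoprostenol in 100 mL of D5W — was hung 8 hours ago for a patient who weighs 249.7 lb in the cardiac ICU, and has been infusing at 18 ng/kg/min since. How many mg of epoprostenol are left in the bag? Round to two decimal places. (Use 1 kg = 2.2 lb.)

Weight = 249.7 lb ÷ 2.2 lb/kg = 113.5 kg
Dose = 18 ng/kg/min × 113.5 kg = 2043 ng/min
2043 ng/min × 60 min/hr = 122580 ng/hr
Concentration = 2202 mcg ÷ 100 mL = 22.02 mcg/mL = 22020 ng/mL
Rate = 122580 ng/hr ÷ 22020 ng/mL = 5.566757 mL/hr
Volume infused = 5.566757 mL/hr × 8 hr = 44.53406 mL
Volume remaining = 100 − 44.53406 = 55.46594 mL
Drug remaining = 55.46594 mL × 22020 ng/mL = 1221360 ng = 1.22136 mg

1.22 mg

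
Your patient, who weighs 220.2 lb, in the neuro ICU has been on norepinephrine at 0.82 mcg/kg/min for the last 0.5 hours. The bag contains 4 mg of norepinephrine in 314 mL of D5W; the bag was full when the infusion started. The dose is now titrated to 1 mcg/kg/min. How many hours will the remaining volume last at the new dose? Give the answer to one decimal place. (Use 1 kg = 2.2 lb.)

Initial rate:
Weight = 220.2 lb ÷ 2.2 lb/kg = 100.0909 kg
Dose = 0.82 mcg/kg/min × 100.0909 kg = 82.07455 mcg/min
82.07455 mcg/min × 60 min/hr = 4924.473 mcg/hr
Concentration = 4 mg ÷ 314 mL = 0.01273885 mg/mL = 12.73885 mcg/mL
Rate = 4924.473 mcg/hr ÷ 12.73885 mcg/mL = 386.5711 mL/hr
Volume infused so far = 386.5711 mL/hr × 0.5 hr = 193.2856 mL
Volume remaining = 314 − 193.2856 = 120.7144 mL
New rate:
Dose = 1 mcg/kg/min × 100.0909 kg = 100.0909 mcg/min
100.0909 mcg/min × 60 min/hr = 6005.455 mcg/hr
Rate = 6005.455 mcg/hr ÷ 12.73885 mcg/mL = 471.4282 mL/hr
Time remaining = 120.7144 mL ÷ 471.4282 mL/hr = 0.2560612 hr

0.3 hours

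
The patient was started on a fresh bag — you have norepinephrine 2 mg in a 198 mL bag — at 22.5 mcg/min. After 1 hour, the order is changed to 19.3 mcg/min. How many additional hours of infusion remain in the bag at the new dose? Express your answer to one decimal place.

0.6 hours

Initial rate:
22.5 mcg/min × 60 min/hr = 1350 mcg/hr
Concentration = 2 mg ÷ 198 mL = 0.01010101 mg/mL = 10.10101 mcg/mL
Rate = 1350 mcg/hr ÷ 10.10101 mcg/mL = 133.65 mL/hr
Volume infused so far = 133.65 mL/hr × 1 hr = 133.65 mL
Volume remaining = 198 − 133.65 = 64.35 mL
New rate:
19.3 mcg/min × 60 min/hr = 1158 mcg/hr
Rate = 1158 mcg/hr ÷ 10.10101 mcg/mL = 114.642 mL/hr
Time remaining = 64.35 mL ÷ 114.642 mL/hr = 0.5613126 hr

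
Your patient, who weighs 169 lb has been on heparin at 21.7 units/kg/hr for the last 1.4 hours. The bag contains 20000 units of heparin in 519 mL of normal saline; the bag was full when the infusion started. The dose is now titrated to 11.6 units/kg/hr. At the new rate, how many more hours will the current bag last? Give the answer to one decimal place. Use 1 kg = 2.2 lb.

Initial rate:
Weight = 169 lb ÷ 2.2 lb/kg = 76.81818 kg
Dose = 21.7 units/kg/hr × 76.81818 kg = 1666.955 units/hr
Concentration = 20000 units ÷ 519 mL = 38.53565 units/mL
Rate = 1666.955 units/hr ÷ 38.53565 units/mL = 43.25747 mL/hr
Volume infused so far = 43.25747 mL/hr × 1.4 hr = 60.56046 mL
Volume remaining = 519 − 60.56046 = 458.4395 mL
New rate:
Dose = 11.6 units/kg/hr × 76.81818 kg = 891.0909 units/hr
Rate = 891.0909 units/hr ÷ 38.53565 units/mL = 23.12381 mL/hr
Time remaining = 458.4395 mL ÷ 23.12381 mL/hr = 19.82543 hr

19.8 hours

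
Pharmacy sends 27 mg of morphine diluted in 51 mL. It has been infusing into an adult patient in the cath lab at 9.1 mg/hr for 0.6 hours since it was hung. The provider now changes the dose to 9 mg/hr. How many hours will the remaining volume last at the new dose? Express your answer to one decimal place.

2.4 hours

Initial rate:
Concentration = 27 mg ÷ 51 mL = 0.5294118 mg/mL
Rate = 9.1 mg/hr ÷ 0.5294118 mg/mL = 17.18889 mL/hr
Volume infused so far = 17.18889 mL/hr × 0.6 hr = 10.31333 mL
Volume remaining = 51 − 10.31333 = 40.68667 mL
New rate:
Rate = 9 mg/hr ÷ 0.5294118 mg/mL = 17 mL/hr
Time remaining = 40.68667 mL ÷ 17 mL/hr = 2.393333 hr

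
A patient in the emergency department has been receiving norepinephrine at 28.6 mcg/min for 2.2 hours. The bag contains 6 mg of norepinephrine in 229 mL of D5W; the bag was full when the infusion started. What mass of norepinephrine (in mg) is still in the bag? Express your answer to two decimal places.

28.6 mcg/min × 60 min/hr = 1716 mcg/hr
Concentration = 6 mg ÷ 229 mL = 0.02620087 mg/mL = 26.20087 mcg/mL
Rate = 1716 mcg/hr ÷ 26.20087 mcg/mL = 65.494 mL/hr
Volume infused = 65.494 mL/hr × 2.2 hr = 144.0868 mL
Volume remaining = 229 − 144.0868 = 84.9132 mL
Drug remaining = 84.9132 mL × 26.20087 mcg/mL = 2224.8 mcg = 2.2248 mg

2.22 mg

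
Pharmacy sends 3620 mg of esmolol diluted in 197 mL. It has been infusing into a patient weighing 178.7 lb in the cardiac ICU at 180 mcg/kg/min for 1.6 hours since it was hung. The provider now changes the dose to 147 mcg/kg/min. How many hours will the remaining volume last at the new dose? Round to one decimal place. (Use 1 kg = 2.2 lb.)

3.1 hours

Initial rate:
Weight = 178.7 lb ÷ 2.2 lb/kg = 81.22727 kg
Dose = 180 mcg/kg/min × 81.22727 kg = 14620.91 mcg/min
14620.91 mcg/min × 60 min/hr = 877254.5 mcg/hr
Concentration = 3620 mg ÷ 197 mL = 18.37563 mg/mL = 18375.63 mcg/mL
Rate = 877254.5 mcg/hr ÷ 18375.63 mcg/mL = 47.7401 mL/hr
Volume infused so far = 47.7401 mL/hr × 1.6 hr = 76.38415 mL
Volume remaining = 197 − 76.38415 = 120.6158 mL
New rate:
Dose = 147 mcg/kg/min × 81.22727 kg = 11940.41 mcg/min
11940.41 mcg/min × 60 min/hr = 716424.5 mcg/hr
Rate = 716424.5 mcg/hr ÷ 18375.63 mcg/mL = 38.98774 mL/hr
Time remaining = 120.6158 mL ÷ 38.98774 mL/hr = 3.093686 hr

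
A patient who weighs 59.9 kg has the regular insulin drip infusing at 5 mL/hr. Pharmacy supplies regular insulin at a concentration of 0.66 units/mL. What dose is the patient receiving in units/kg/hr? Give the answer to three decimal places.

Drug rate = 5 mL/hr × 0.66 units/mL = 3.3 units/hr
3.3 units/hr ÷ 59.9 kg = 0.05509182 units/kg/hr

0.055 units/kg/hr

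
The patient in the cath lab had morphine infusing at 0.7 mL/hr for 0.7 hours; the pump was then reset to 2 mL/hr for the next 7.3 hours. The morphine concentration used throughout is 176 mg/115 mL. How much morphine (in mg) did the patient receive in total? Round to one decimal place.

23.1 mg

Concentration = 176 mg ÷ 115 mL = 1.530435 mg/mL
Stage 1: 0.7 mL/hr × 0.7 hr = 0.49 mL → 0.49 mL × 1.530435 mg/mL = 0.749913 mg
Stage 2: 2 mL/hr × 7.3 hr = 14.6 mL → 14.6 mL × 1.530435 mg/mL = 22.34435 mg
Total = 0.749913 + 22.34435 = 23.09426 mg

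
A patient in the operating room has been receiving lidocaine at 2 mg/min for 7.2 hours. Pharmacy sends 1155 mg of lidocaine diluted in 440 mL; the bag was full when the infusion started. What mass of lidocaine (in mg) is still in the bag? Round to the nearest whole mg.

2 mg/min × 60 min/hr = 120 mg/hr
Concentration = 1155 mg ÷ 440 mL = 2.625 mg/mL
Rate = 120 mg/hr ÷ 2.625 mg/mL = 45.71429 mL/hr
Volume infused = 45.71429 mL/hr × 7.2 hr = 329.1429 mL
Volume remaining = 440 − 329.1429 = 110.8571 mL
Drug remaining = 110.8571 mL × 2.625 mg/mL = 291 mg

291 mg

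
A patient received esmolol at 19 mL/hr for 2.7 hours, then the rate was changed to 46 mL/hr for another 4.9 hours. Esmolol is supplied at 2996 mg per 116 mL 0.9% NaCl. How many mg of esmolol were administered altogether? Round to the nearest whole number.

7146 mg

Concentration = 2996 mg ÷ 116 mL = 25.82759 mg/mL
Stage 1: 19 mL/hr × 2.7 hr = 51.3 mL → 51.3 mL × 25.82759 mg/mL = 1324.955 mg
Stage 2: 46 mL/hr × 4.9 hr = 225.4 mL → 225.4 mL × 25.82759 mg/mL = 5821.538 mg
Total = 1324.955 + 5821.538 = 7146.493 mg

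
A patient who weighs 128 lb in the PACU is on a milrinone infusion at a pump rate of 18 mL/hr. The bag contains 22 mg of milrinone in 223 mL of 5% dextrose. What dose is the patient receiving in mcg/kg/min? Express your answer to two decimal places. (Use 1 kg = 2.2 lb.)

Weight = 128 lb ÷ 2.2 lb/kg = 58.18182 kg
Concentration = 22 mg ÷ 223 mL = 0.09865471 mg/mL = 98.65471 mcg/mL
Drug rate = 18 mL/hr × 98.65471 mcg/mL = 1775.785 mcg/hr
1775.785 mcg/hr ÷ 60 min/hr = 29.59641 mcg/min
29.59641 mcg/min ÷ 58.18182 kg = 0.5086883 mcg/kg/min

0.51 mcg/kg/min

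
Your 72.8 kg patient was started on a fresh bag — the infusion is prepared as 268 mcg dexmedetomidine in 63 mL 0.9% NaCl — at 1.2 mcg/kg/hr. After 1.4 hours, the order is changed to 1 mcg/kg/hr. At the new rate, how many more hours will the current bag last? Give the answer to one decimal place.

Initial rate:
Dose = 1.2 mcg/kg/hr × 72.8 kg = 87.36 mcg/hr
Concentration = 268 mcg ÷ 63 mL = 4.253968 mcg/mL
Rate = 87.36 mcg/hr ÷ 4.253968 mcg/mL = 20.53612 mL/hr
Volume infused so far = 20.53612 mL/hr × 1.4 hr = 28.75057 mL
Volume remaining = 63 − 28.75057 = 34.24943 mL
New rate:
Dose = 1 mcg/kg/hr × 72.8 kg = 72.8 mcg/hr
Rate = 72.8 mcg/hr ÷ 4.253968 mcg/mL = 17.11343 mL/hr
Time remaining = 34.24943 mL ÷ 17.11343 mL/hr = 2.001319 hr

2.0 hours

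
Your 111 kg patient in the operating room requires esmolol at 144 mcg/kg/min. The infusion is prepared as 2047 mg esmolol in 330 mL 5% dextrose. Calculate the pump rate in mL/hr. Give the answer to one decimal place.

Dose = 144 mcg/kg/min × 111 kg = 15984 mcg/min
15984 mcg/min × 60 min/hr = 959040 mcg/hr
Concentration = 2047 mg ÷ 330 mL = 6.20303 mg/mL = 6203.03 mcg/mL
Rate = 959040 mcg/hr ÷ 6203.03 mcg/mL = 154.6083 mL/hr

154.6 mL/hr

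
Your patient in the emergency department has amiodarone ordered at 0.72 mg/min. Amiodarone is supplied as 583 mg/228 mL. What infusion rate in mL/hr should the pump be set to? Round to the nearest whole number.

17 mL/hr

0.72 mg/min × 60 min/hr = 43.2 mg/hr
Concentration = 583 mg ÷ 228 mL = 2.557018 mg/mL
Rate = 43.2 mg/hr ÷ 2.557018 mg/mL = 16.89468 mL/hr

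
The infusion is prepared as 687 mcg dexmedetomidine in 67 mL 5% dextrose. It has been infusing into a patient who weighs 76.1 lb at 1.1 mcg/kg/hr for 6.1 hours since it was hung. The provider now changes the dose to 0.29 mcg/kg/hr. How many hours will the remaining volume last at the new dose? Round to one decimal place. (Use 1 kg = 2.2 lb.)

45.3 hours

Initial rate:
Weight = 76.1 lb ÷ 2.2 lb/kg = 34.59091 kg
Dose = 1.1 mcg/kg/hr × 34.59091 kg = 38.05 mcg/hr
Concentration = 687 mcg ÷ 67 mL = 10.25373 mcg/mL
Rate = 38.05 mcg/hr ÷ 10.25373 mcg/mL = 3.710844 mL/hr
Volume infused so far = 3.710844 mL/hr × 6.1 hr = 22.63615 mL
Volume remaining = 67 − 22.63615 = 44.36385 mL
New rate:
Dose = 0.29 mcg/kg/hr × 34.59091 kg = 10.03136 mcg/hr
Rate = 10.03136 mcg/hr ÷ 10.25373 mcg/mL = 0.9783135 mL/hr
Time remaining = 44.36385 mL ÷ 0.9783135 mL/hr = 45.34727 hr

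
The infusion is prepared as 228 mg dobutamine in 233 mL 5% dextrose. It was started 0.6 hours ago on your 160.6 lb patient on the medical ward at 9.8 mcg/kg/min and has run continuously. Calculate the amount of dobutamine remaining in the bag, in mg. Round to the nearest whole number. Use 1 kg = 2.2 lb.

202 mg

Weight = 160.6 lb ÷ 2.2 lb/kg = 73 kg
Dose = 9.8 mcg/kg/min × 73 kg = 715.4 mcg/min
715.4 mcg/min × 60 min/hr = 42924 mcg/hr
Concentration = 228 mg ÷ 233 mL = 0.9785408 mg/mL = 978.5408 mcg/mL
Rate = 42924 mcg/hr ÷ 978.5408 mcg/mL = 43.86532 mL/hr
Volume infused = 43.86532 mL/hr × 0.6 hr = 26.31919 mL
Volume remaining = 233 − 26.31919 = 206.6808 mL
Drug remaining = 206.6808 mL × 978.5408 mcg/mL = 202245.6 mcg = 202.2456 mg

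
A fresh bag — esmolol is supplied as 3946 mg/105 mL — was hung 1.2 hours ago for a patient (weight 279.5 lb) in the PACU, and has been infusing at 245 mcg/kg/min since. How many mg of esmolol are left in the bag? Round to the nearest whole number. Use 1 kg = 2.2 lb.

Weight = 279.5 lb ÷ 2.2 lb/kg = 127.0455 kg
Dose = 245 mcg/kg/min × 127.0455 kg = 31126.14 mcg/min
31126.14 mcg/min × 60 min/hr = 1867568 mcg/hr
Concentration = 3946 mg ÷ 105 mL = 37.58095 mg/mL = 37580.95 mcg/mL
Rate = 1867568 mcg/hr ÷ 37580.95 mcg/mL = 49.69454 mL/hr
Volume infused = 49.69454 mL/hr × 1.2 hr = 59.63345 mL
Volume remaining = 105 − 59.63345 = 45.36655 mL
Drug remaining = 45.36655 mL × 37580.95 mcg/mL = 1704918 mcg = 1704.918 mg

1705 mg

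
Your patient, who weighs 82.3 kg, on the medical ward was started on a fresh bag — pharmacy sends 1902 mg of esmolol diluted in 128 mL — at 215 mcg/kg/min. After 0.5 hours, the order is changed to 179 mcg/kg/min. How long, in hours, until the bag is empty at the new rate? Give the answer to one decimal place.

1.6 hours

Initial rate:
Dose = 215 mcg/kg/min × 82.3 kg = 17694.5 mcg/min
17694.5 mcg/min × 60 min/hr = 1061670 mcg/hr
Concentration = 1902 mg ÷ 128 mL = 14.85938 mg/mL = 14859.38 mcg/mL
Rate = 1061670 mcg/hr ÷ 14859.38 mcg/mL = 71.44782 mL/hr
Volume infused so far = 71.44782 mL/hr × 0.5 hr = 35.72391 mL
Volume remaining = 128 − 35.72391 = 92.27609 mL
New rate:
Dose = 179 mcg/kg/min × 82.3 kg = 14731.7 mcg/min
14731.7 mcg/min × 60 min/hr = 883902 mcg/hr
Rate = 883902 mcg/hr ÷ 14859.38 mcg/mL = 59.48447 mL/hr
Time remaining = 92.27609 mL ÷ 59.48447 mL/hr = 1.551264 hr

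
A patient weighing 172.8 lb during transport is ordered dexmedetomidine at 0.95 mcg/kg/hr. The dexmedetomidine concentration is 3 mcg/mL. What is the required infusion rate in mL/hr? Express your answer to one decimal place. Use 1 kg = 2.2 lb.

Weight = 172.8 lb ÷ 2.2 lb/kg = 78.54545 kg
Dose = 0.95 mcg/kg/hr × 78.54545 kg = 74.61818 mcg/hr
Rate = 74.61818 mcg/hr ÷ 3 mcg/mL = 24.87273 mL/hr

24.9 mL/hr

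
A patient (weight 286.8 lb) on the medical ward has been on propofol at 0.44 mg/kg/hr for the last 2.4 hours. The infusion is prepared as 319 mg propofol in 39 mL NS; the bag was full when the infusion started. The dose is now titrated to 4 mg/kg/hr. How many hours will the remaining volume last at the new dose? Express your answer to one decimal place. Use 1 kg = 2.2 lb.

Initial rate:
Weight = 286.8 lb ÷ 2.2 lb/kg = 130.3636 kg
Dose = 0.44 mg/kg/hr × 130.3636 kg = 57.36 mg/hr
Concentration = 319 mg ÷ 39 mL = 8.179487 mg/mL
Rate = 57.36 mg/hr ÷ 8.179487 mg/mL = 7.012665 mL/hr
Volume infused so far = 7.012665 mL/hr × 2.4 hr = 16.83039 mL
Volume remaining = 39 − 16.83039 = 22.16961 mL
New rate:
Dose = 4 mg/kg/hr × 130.3636 kg = 521.4545 mg/hr
Rate = 521.4545 mg/hr ÷ 8.179487 mg/mL = 63.7515 mL/hr
Time remaining = 22.16961 mL ÷ 63.7515 mL/hr = 0.3477503 hr

0.3 hours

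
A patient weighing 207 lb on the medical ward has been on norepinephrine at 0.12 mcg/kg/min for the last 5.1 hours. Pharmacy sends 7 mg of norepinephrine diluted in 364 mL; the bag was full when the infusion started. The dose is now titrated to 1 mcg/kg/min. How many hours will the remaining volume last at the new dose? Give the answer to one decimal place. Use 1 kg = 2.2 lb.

Initial rate:
Weight = 207 lb ÷ 2.2 lb/kg = 94.09091 kg
Dose = 0.12 mcg/kg/min × 94.09091 kg = 11.29091 mcg/min
11.29091 mcg/min × 60 min/hr = 677.4545 mcg/hr
Concentration = 7 mg ÷ 364 mL = 0.01923077 mg/mL = 19.23077 mcg/mL
Rate = 677.4545 mcg/hr ÷ 19.23077 mcg/mL = 35.22764 mL/hr
Volume infused so far = 35.22764 mL/hr × 5.1 hr = 179.6609 mL
Volume remaining = 364 − 179.6609 = 184.3391 mL
New rate:
Dose = 1 mcg/kg/min × 94.09091 kg = 94.09091 mcg/min
94.09091 mcg/min × 60 min/hr = 5645.455 mcg/hr
Rate = 5645.455 mcg/hr ÷ 19.23077 mcg/mL = 293.5636 mL/hr
Time remaining = 184.3391 mL ÷ 293.5636 mL/hr = 0.6279356 hr

0.6 hours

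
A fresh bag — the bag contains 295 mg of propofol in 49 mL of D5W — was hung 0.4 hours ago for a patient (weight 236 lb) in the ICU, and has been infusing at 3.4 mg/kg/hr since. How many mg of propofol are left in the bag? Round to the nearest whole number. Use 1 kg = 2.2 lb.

149 mg

Weight = 236 lb ÷ 2.2 lb/kg = 107.2727 kg
Dose = 3.4 mg/kg/hr × 107.2727 kg = 364.7273 mg/hr
Concentration = 295 mg ÷ 49 mL = 6.020408 mg/mL
Rate = 364.7273 mg/hr ÷ 6.020408 mg/mL = 60.58182 mL/hr
Volume infused = 60.58182 mL/hr × 0.4 hr = 24.23273 mL
Volume remaining = 49 − 24.23273 = 24.76727 mL
Drug remaining = 24.76727 mL × 6.020408 mg/mL = 149.1091 mg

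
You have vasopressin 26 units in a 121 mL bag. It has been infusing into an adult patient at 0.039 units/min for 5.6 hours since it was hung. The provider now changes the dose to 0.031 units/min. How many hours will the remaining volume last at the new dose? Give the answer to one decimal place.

6.9 hours

Initial rate:
0.039 units/min × 60 min/hr = 2.34 units/hr
Concentration = 26 units ÷ 121 mL = 0.214876 units/mL
Rate = 2.34 units/hr ÷ 0.214876 units/mL = 10.89 mL/hr
Volume infused so far = 10.89 mL/hr × 5.6 hr = 60.984 mL
Volume remaining = 121 − 60.984 = 60.016 mL
New rate:
0.031 units/min × 60 min/hr = 1.86 units/hr
Rate = 1.86 units/hr ÷ 0.214876 units/mL = 8.656154 mL/hr
Time remaining = 60.016 mL ÷ 8.656154 mL/hr = 6.933333 hr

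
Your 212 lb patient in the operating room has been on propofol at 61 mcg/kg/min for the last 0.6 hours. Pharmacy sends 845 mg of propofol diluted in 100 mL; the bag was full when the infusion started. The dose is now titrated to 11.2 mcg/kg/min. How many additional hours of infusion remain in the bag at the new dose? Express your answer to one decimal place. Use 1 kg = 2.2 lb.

Initial rate:
Weight = 212 lb ÷ 2.2 lb/kg = 96.36364 kg
Dose = 61 mcg/kg/min × 96.36364 kg = 5878.182 mcg/min
5878.182 mcg/min × 60 min/hr = 352690.9 mcg/hr
Concentration = 845 mg ÷ 100 mL = 8.45 mg/mL = 8450 mcg/mL
Rate = 352690.9 mcg/hr ÷ 8450 mcg/mL = 41.73857 mL/hr
Volume infused so far = 41.73857 mL/hr × 0.6 hr = 25.04314 mL
Volume remaining = 100 − 25.04314 = 74.95686 mL
New rate:
Dose = 11.2 mcg/kg/min × 96.36364 kg = 1079.273 mcg/min
1079.273 mcg/min × 60 min/hr = 64756.36 mcg/hr
Rate = 64756.36 mcg/hr ÷ 8450 mcg/mL = 7.663475 mL/hr
Time remaining = 74.95686 mL ÷ 7.663475 mL/hr = 9.781053 hr

9.8 hours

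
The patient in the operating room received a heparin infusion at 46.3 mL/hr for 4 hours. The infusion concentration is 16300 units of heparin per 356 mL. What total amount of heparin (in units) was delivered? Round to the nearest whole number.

8480 units

Concentration = 16300 units ÷ 356 mL = 45.78652 units/mL
Drug rate = 46.3 mL/hr × 45.78652 units/mL = 2119.916 units/hr
Total = 2119.916 units/hr × 4 hr = 8479.663 units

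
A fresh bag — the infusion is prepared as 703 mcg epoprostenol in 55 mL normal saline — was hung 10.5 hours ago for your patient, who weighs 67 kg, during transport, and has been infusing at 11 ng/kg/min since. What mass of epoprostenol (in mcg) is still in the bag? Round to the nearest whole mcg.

239 mcg

Dose = 11 ng/kg/min × 67 kg = 737 ng/min
737 ng/min × 60 min/hr = 44220 ng/hr
Concentration = 703 mcg ÷ 55 mL = 12.78182 mcg/mL = 12781.82 ng/mL
Rate = 44220 ng/hr ÷ 12781.82 ng/mL = 3.459602 mL/hr
Volume infused = 3.459602 mL/hr × 10.5 hr = 36.32582 mL
Volume remaining = 55 − 36.32582 = 18.67418 mL
Drug remaining = 18.67418 mL × 12781.82 ng/mL = 238690 ng = 238.69 mcg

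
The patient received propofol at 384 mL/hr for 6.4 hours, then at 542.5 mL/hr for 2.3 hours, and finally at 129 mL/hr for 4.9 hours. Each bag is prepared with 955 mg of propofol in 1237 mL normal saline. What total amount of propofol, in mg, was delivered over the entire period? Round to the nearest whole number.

Concentration = 955 mg ÷ 1237 mL = 0.7720291 mg/mL
Stage 1: 384 mL/hr × 6.4 hr = 2457.6 mL → 2457.6 mL × 0.7720291 mg/mL = 1897.339 mg
Stage 2: 542.5 mL/hr × 2.3 hr = 1247.75 mL → 1247.75 mL × 0.7720291 mg/mL = 963.2993 mg
Stage 3: 129 mL/hr × 4.9 hr = 632.1 mL → 632.1 mL × 0.7720291 mg/mL = 487.9996 mg
Total = 1897.339 + 963.2993 + 487.9996 = 3348.638 mg

3349 mg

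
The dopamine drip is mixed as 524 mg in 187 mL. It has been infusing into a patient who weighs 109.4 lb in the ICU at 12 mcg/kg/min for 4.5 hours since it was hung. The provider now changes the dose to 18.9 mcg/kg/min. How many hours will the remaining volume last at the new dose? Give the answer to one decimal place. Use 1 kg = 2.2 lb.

Initial rate:
Weight = 109.4 lb ÷ 2.2 lb/kg = 49.72727 kg
Dose = 12 mcg/kg/min × 49.72727 kg = 596.7273 mcg/min
596.7273 mcg/min × 60 min/hr = 35803.64 mcg/hr
Concentration = 524 mg ÷ 187 mL = 2.802139 mg/mL = 2802.139 mcg/mL
Rate = 35803.64 mcg/hr ÷ 2802.139 mcg/mL = 12.77725 mL/hr
Volume infused so far = 12.77725 mL/hr × 4.5 hr = 57.49763 mL
Volume remaining = 187 − 57.49763 = 129.5024 mL
New rate:
Dose = 18.9 mcg/kg/min × 49.72727 kg = 939.8455 mcg/min
939.8455 mcg/min × 60 min/hr = 56390.73 mcg/hr
Rate = 56390.73 mcg/hr ÷ 2802.139 mcg/mL = 20.12417 mL/hr
Time remaining = 129.5024 mL ÷ 20.12417 mL/hr = 6.435165 hr

6.4 hours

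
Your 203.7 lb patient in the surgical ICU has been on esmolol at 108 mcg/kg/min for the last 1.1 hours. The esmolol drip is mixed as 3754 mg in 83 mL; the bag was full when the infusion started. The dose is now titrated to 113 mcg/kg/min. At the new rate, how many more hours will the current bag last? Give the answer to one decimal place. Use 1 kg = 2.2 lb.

Initial rate:
Weight = 203.7 lb ÷ 2.2 lb/kg = 92.59091 kg
Dose = 108 mcg/kg/min × 92.59091 kg = 9999.818 mcg/min
9999.818 mcg/min × 60 min/hr = 599989.1 mcg/hr
Concentration = 3754 mg ÷ 83 mL = 45.22892 mg/mL = 45228.92 mcg/mL
Rate = 599989.1 mcg/hr ÷ 45228.92 mcg/mL = 13.26561 mL/hr
Volume infused so far = 13.26561 mL/hr × 1.1 hr = 14.59217 mL
Volume remaining = 83 − 14.59217 = 68.40783 mL
New rate:
Dose = 113 mcg/kg/min × 92.59091 kg = 10462.77 mcg/min
10462.77 mcg/min × 60 min/hr = 627766.4 mcg/hr
Rate = 627766.4 mcg/hr ÷ 45228.92 mcg/mL = 13.87976 mL/hr
Time remaining = 68.40783 mL ÷ 13.87976 mL/hr = 4.928604 hr

4.9 hours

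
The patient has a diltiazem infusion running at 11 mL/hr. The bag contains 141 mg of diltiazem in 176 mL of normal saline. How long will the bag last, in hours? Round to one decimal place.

16.0 hours

Duration = 176 mL ÷ 11 mL/hr = 16 hr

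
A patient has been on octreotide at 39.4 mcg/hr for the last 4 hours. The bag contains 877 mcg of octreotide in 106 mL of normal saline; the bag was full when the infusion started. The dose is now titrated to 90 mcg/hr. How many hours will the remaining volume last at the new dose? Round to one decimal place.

8.0 hours

Initial rate:
Concentration = 877 mcg ÷ 106 mL = 8.273585 mcg/mL
Rate = 39.4 mcg/hr ÷ 8.273585 mcg/mL = 4.762144 mL/hr
Volume infused so far = 4.762144 mL/hr × 4 hr = 19.04857 mL
Volume remaining = 106 − 19.04857 = 86.95143 mL
New rate:
Rate = 90 mcg/hr ÷ 8.273585 mcg/mL = 10.87799 mL/hr
Time remaining = 86.95143 mL ÷ 10.87799 mL/hr = 7.993333 hr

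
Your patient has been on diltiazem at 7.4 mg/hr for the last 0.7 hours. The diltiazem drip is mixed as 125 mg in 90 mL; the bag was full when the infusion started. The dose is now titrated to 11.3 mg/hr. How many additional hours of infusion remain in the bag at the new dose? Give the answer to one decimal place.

Initial rate:
Concentration = 125 mg ÷ 90 mL = 1.388889 mg/mL
Rate = 7.4 mg/hr ÷ 1.388889 mg/mL = 5.328 mL/hr
Volume infused so far = 5.328 mL/hr × 0.7 hr = 3.7296 mL
Volume remaining = 90 − 3.7296 = 86.2704 mL
New rate:
Rate = 11.3 mg/hr ÷ 1.388889 mg/mL = 8.136 mL/hr
Time remaining = 86.2704 mL ÷ 8.136 mL/hr = 10.60354 hr

10.6 hours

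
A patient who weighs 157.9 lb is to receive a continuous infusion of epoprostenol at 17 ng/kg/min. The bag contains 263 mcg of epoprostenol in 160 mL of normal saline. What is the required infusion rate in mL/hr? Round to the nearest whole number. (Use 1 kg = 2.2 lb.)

45 mL/hr

Weight = 157.9 lb ÷ 2.2 lb/kg = 71.77273 kg
Dose = 17 ng/kg/min × 71.77273 kg = 1220.136 ng/min
1220.136 ng/min × 60 min/hr = 73208.18 ng/hr
Concentration = 263 mcg ÷ 160 mL = 1.64375 mcg/mL = 1643.75 ng/mL
Rate = 73208.18 ng/hr ÷ 1643.75 ng/mL = 44.5373 mL/hr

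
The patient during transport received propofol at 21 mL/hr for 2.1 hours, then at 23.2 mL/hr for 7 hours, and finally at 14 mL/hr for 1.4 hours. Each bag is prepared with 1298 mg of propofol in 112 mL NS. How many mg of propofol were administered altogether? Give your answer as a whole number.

2620 mg

Concentration = 1298 mg ÷ 112 mL = 11.58929 mg/mL
Stage 1: 21 mL/hr × 2.1 hr = 44.1 mL → 44.1 mL × 11.58929 mg/mL = 511.0875 mg
Stage 2: 23.2 mL/hr × 7 hr = 162.4 mL → 162.4 mL × 11.58929 mg/mL = 1882.1 mg
Stage 3: 14 mL/hr × 1.4 hr = 19.6 mL → 19.6 mL × 11.58929 mg/mL = 227.15 mg
Total = 511.0875 + 1882.1 + 227.15 = 2620.337 mg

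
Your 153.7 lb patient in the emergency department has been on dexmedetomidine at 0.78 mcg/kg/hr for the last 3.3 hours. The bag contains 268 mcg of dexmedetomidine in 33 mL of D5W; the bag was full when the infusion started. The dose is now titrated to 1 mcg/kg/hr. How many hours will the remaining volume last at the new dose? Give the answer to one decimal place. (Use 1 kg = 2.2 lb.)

1.3 hours

Initial rate:
Weight = 153.7 lb ÷ 2.2 lb/kg = 69.86364 kg
Dose = 0.78 mcg/kg/hr × 69.86364 kg = 54.49364 mcg/hr
Concentration = 268 mcg ÷ 33 mL = 8.121212 mcg/mL
Rate = 54.49364 mcg/hr ÷ 8.121212 mcg/mL = 6.710037 mL/hr
Volume infused so far = 6.710037 mL/hr × 3.3 hr = 22.14312 mL
Volume remaining = 33 − 22.14312 = 10.85688 mL
New rate:
Dose = 1 mcg/kg/hr × 69.86364 kg = 69.86364 mcg/hr
Rate = 69.86364 mcg/hr ÷ 8.121212 mcg/mL = 8.602612 mL/hr
Time remaining = 10.85688 mL ÷ 8.602612 mL/hr = 1.262044 hr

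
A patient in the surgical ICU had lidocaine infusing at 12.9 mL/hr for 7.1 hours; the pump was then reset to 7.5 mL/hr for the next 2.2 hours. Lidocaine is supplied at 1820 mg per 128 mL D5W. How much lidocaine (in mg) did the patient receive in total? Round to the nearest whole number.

1537 mg

Concentration = 1820 mg ÷ 128 mL = 14.21875 mg/mL
Stage 1: 12.9 mL/hr × 7.1 hr = 91.59 mL → 91.59 mL × 14.21875 mg/mL = 1302.295 mg
Stage 2: 7.5 mL/hr × 2.2 hr = 16.5 mL → 16.5 mL × 14.21875 mg/mL = 234.6094 mg
Total = 1302.295 + 234.6094 = 1536.905 mg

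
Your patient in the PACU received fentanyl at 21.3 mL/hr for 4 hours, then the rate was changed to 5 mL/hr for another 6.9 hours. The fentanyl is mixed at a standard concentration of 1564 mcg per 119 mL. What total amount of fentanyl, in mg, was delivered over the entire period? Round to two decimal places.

1.57 mg

Concentration = 1564 mcg ÷ 119 mL = 13.14286 mcg/mL
Stage 1: 21.3 mL/hr × 4 hr = 85.2 mL → 85.2 mL × 13.14286 mcg/mL = 1119.771 mcg
Stage 2: 5 mL/hr × 6.9 hr = 34.5 mL → 34.5 mL × 13.14286 mcg/mL = 453.4286 mcg
Total = 1119.771 + 453.4286 = 1573.2 mcg = 1.5732 mg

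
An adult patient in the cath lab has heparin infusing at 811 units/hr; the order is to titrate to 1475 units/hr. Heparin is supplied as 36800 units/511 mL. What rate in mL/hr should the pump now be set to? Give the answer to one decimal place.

20.5 mL/hr

Concentration = 36800 units ÷ 511 mL = 72.01566 units/mL
Rate = 1475 units/hr ÷ 72.01566 units/mL = 20.48166 mL/hr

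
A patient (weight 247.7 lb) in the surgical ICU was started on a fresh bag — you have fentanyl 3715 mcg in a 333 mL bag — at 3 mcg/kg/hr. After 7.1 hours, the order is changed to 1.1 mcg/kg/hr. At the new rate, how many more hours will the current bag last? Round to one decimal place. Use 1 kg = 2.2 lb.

Initial rate:
Weight = 247.7 lb ÷ 2.2 lb/kg = 112.5909 kg
Dose = 3 mcg/kg/hr × 112.5909 kg = 337.7727 mcg/hr
Concentration = 3715 mcg ÷ 333 mL = 11.15616 mcg/mL
Rate = 337.7727 mcg/hr ÷ 11.15616 mcg/mL = 30.2768 mL/hr
Volume infused so far = 30.2768 mL/hr × 7.1 hr = 214.9653 mL
Volume remaining = 333 − 214.9653 = 118.0347 mL
New rate:
Dose = 1.1 mcg/kg/hr × 112.5909 kg = 123.85 mcg/hr
Rate = 123.85 mcg/hr ÷ 11.15616 mcg/mL = 11.10149 mL/hr
Time remaining = 118.0347 mL ÷ 11.10149 mL/hr = 10.63233 hr

10.6 hours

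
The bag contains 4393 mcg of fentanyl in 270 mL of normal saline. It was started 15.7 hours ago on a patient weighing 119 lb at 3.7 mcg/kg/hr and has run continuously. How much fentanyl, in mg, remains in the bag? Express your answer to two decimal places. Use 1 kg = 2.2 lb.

1.25 mg

Weight = 119 lb ÷ 2.2 lb/kg = 54.09091 kg
Dose = 3.7 mcg/kg/hr × 54.09091 kg = 200.1364 mcg/hr
Concentration = 4393 mcg ÷ 270 mL = 16.27037 mcg/mL
Rate = 200.1364 mcg/hr ÷ 16.27037 mcg/mL = 12.30066 mL/hr
Volume infused = 12.30066 mL/hr × 15.7 hr = 193.1204 mL
Volume remaining = 270 − 193.1204 = 76.87957 mL
Drug remaining = 76.87957 mL × 16.27037 mcg/mL = 1250.859 mcg = 1.250859 mg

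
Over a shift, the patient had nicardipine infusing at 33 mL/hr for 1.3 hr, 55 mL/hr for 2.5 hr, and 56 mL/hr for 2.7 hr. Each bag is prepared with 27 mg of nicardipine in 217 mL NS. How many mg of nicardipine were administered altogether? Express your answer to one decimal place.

41.3 mg

Concentration = 27 mg ÷ 217 mL = 0.124424 mg/mL
Stage 1: 33 mL/hr × 1.3 hr = 42.9 mL → 42.9 mL × 0.124424 mg/mL = 5.337788 mg
Stage 2: 55 mL/hr × 2.5 hr = 137.5 mL → 137.5 mL × 0.124424 mg/mL = 17.10829 mg
Stage 3: 56 mL/hr × 2.7 hr = 151.2 mL → 151.2 mL × 0.124424 mg/mL = 18.8129 mg
Total = 5.337788 + 17.10829 + 18.8129 = 41.25899 mg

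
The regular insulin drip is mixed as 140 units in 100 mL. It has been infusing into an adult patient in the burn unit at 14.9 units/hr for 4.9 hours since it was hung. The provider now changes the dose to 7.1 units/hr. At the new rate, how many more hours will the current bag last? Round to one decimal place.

9.4 hours

Initial rate:
Concentration = 140 units ÷ 100 mL = 1.4 units/mL
Rate = 14.9 units/hr ÷ 1.4 units/mL = 10.64286 mL/hr
Volume infused so far = 10.64286 mL/hr × 4.9 hr = 52.15 mL
Volume remaining = 100 − 52.15 = 47.85 mL
New rate:
Rate = 7.1 units/hr ÷ 1.4 units/mL = 5.071429 mL/hr
Time remaining = 47.85 mL ÷ 5.071429 mL/hr = 9.435211 hr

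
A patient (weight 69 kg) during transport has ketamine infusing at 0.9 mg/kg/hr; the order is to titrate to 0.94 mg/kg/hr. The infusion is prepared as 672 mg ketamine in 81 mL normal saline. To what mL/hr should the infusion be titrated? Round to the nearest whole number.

8 mL/hr

Dose = 0.94 mg/kg/hr × 69 kg = 64.86 mg/hr
Concentration = 672 mg ÷ 81 mL = 8.296296 mg/mL
Rate = 64.86 mg/hr ÷ 8.296296 mg/mL = 7.817946 mL/hr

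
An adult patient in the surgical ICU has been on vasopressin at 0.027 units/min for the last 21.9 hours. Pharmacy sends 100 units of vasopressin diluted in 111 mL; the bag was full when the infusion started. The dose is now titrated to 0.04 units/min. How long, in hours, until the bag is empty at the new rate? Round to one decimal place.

26.9 hours

Initial rate:
0.027 units/min × 60 min/hr = 1.62 units/hr
Concentration = 100 units ÷ 111 mL = 0.9009009 units/mL
Rate = 1.62 units/hr ÷ 0.9009009 units/mL = 1.7982 mL/hr
Volume infused so far = 1.7982 mL/hr × 21.9 hr = 39.38058 mL
Volume remaining = 111 − 39.38058 = 71.61942 mL
New rate:
0.04 units/min × 60 min/hr = 2.4 units/hr
Rate = 2.4 units/hr ÷ 0.9009009 units/mL = 2.664 mL/hr
Time remaining = 71.61942 mL ÷ 2.664 mL/hr = 26.88417 hr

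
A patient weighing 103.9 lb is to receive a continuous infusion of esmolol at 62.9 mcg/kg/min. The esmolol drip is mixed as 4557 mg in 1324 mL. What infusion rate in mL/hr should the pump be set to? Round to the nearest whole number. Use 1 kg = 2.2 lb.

52 mL/hr

Weight = 103.9 lb ÷ 2.2 lb/kg = 47.22727 kg
Dose = 62.9 mcg/kg/min × 47.22727 kg = 2970.595 mcg/min
2970.595 mcg/min × 60 min/hr = 178235.7 mcg/hr
Concentration = 4557 mg ÷ 1324 mL = 3.441843 mg/mL = 3441.843 mcg/mL
Rate = 178235.7 mcg/hr ÷ 3441.843 mcg/mL = 51.78497 mL/hr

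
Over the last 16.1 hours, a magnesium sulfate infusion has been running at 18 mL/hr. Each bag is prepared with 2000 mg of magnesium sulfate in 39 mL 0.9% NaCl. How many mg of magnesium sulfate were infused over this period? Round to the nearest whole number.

14862 mg

Concentration = 2000 mg ÷ 39 mL = 51.28205 mg/mL
Drug rate = 18 mL/hr × 51.28205 mg/mL = 923.0769 mg/hr
Total = 923.0769 mg/hr × 16.1 hr = 14861.54 mg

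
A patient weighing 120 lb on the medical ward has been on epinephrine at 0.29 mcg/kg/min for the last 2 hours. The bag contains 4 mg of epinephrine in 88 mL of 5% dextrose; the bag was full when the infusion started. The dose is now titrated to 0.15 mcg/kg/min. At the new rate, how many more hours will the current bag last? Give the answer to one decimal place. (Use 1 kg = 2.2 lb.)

Initial rate:
Weight = 120 lb ÷ 2.2 lb/kg = 54.54545 kg
Dose = 0.29 mcg/kg/min × 54.54545 kg = 15.81818 mcg/min
15.81818 mcg/min × 60 min/hr = 949.0909 mcg/hr
Concentration = 4 mg ÷ 88 mL = 0.04545455 mg/mL = 45.45455 mcg/mL
Rate = 949.0909 mcg/hr ÷ 45.45455 mcg/mL = 20.88 mL/hr
Volume infused so far = 20.88 mL/hr × 2 hr = 41.76 mL
Volume remaining = 88 − 41.76 = 46.24 mL
New rate:
Dose = 0.15 mcg/kg/min × 54.54545 kg = 8.181818 mcg/min
8.181818 mcg/min × 60 min/hr = 490.9091 mcg/hr
Rate = 490.9091 mcg/hr ÷ 45.45455 mcg/mL = 10.8 mL/hr
Time remaining = 46.24 mL ÷ 10.8 mL/hr = 4.281481 hr

4.3 hours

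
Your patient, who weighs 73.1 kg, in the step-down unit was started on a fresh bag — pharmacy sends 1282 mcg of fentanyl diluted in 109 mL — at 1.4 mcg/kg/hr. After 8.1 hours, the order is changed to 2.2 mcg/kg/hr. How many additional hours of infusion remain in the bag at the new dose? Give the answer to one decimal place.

2.8 hours

Initial rate:
Dose = 1.4 mcg/kg/hr × 73.1 kg = 102.34 mcg/hr
Concentration = 1282 mcg ÷ 109 mL = 11.76147 mcg/mL
Rate = 102.34 mcg/hr ÷ 11.76147 mcg/mL = 8.701295 mL/hr
Volume infused so far = 8.701295 mL/hr × 8.1 hr = 70.48049 mL
Volume remaining = 109 − 70.48049 = 38.51951 mL
New rate:
Dose = 2.2 mcg/kg/hr × 73.1 kg = 160.82 mcg/hr
Rate = 160.82 mcg/hr ÷ 11.76147 mcg/mL = 13.67346 mL/hr
Time remaining = 38.51951 mL ÷ 13.67346 mL/hr = 2.8171 hr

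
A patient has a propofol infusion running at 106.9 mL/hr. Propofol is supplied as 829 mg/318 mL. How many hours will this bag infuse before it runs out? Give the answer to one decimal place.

3.0 hours

Duration = 318 mL ÷ 106.9 mL/hr = 2.974743 hr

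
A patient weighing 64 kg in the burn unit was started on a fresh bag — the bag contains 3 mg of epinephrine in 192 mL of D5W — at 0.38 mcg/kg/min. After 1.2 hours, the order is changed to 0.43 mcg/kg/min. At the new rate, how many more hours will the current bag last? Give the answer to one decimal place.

0.8 hours

Initial rate:
Dose = 0.38 mcg/kg/min × 64 kg = 24.32 mcg/min
24.32 mcg/min × 60 min/hr = 1459.2 mcg/hr
Concentration = 3 mg ÷ 192 mL = 0.015625 mg/mL = 15.625 mcg/mL
Rate = 1459.2 mcg/hr ÷ 15.625 mcg/mL = 93.3888 mL/hr
Volume infused so far = 93.3888 mL/hr × 1.2 hr = 112.0666 mL
Volume remaining = 192 − 112.0666 = 79.93344 mL
New rate:
Dose = 0.43 mcg/kg/min × 64 kg = 27.52 mcg/min
27.52 mcg/min × 60 min/hr = 1651.2 mcg/hr
Rate = 1651.2 mcg/hr ÷ 15.625 mcg/mL = 105.6768 mL/hr
Time remaining = 79.93344 mL ÷ 105.6768 mL/hr = 0.7563953 hr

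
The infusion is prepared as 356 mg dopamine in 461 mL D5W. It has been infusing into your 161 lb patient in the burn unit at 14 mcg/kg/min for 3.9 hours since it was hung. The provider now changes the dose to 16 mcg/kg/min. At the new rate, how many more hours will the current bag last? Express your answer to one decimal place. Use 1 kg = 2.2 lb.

1.7 hours

Initial rate:
Weight = 161 lb ÷ 2.2 lb/kg = 73.18182 kg
Dose = 14 mcg/kg/min × 73.18182 kg = 1024.545 mcg/min
1024.545 mcg/min × 60 min/hr = 61472.73 mcg/hr
Concentration = 356 mg ÷ 461 mL = 0.7722343 mg/mL = 772.2343 mcg/mL
Rate = 61472.73 mcg/hr ÷ 772.2343 mcg/mL = 79.60373 mL/hr
Volume infused so far = 79.60373 mL/hr × 3.9 hr = 310.4545 mL
Volume remaining = 461 − 310.4545 = 150.5455 mL
New rate:
Dose = 16 mcg/kg/min × 73.18182 kg = 1170.909 mcg/min
1170.909 mcg/min × 60 min/hr = 70254.55 mcg/hr
Rate = 70254.55 mcg/hr ÷ 772.2343 mcg/mL = 90.97569 mL/hr
Time remaining = 150.5455 mL ÷ 90.97569 mL/hr = 1.654788 hr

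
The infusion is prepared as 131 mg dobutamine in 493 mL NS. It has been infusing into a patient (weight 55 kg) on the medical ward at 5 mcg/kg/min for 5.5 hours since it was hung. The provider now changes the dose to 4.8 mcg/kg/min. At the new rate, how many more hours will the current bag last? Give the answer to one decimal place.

2.5 hours

Initial rate:
Dose = 5 mcg/kg/min × 55 kg = 275 mcg/min
275 mcg/min × 60 min/hr = 16500 mcg/hr
Concentration = 131 mg ÷ 493 mL = 0.2657201 mg/mL = 265.7201 mcg/mL
Rate = 16500 mcg/hr ÷ 265.7201 mcg/mL = 62.09542 mL/hr
Volume infused so far = 62.09542 mL/hr × 5.5 hr = 341.5248 mL
Volume remaining = 493 − 341.5248 = 151.4752 mL
New rate:
Dose = 4.8 mcg/kg/min × 55 kg = 264 mcg/min
264 mcg/min × 60 min/hr = 15840 mcg/hr
Rate = 15840 mcg/hr ÷ 265.7201 mcg/mL = 59.6116 mL/hr
Time remaining = 151.4752 mL ÷ 59.6116 mL/hr = 2.541035 hr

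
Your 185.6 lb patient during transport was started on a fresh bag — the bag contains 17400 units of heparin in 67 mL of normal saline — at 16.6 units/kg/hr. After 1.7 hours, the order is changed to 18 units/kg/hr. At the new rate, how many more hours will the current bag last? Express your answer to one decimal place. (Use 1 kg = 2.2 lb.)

Initial rate:
Weight = 185.6 lb ÷ 2.2 lb/kg = 84.36364 kg
Dose = 16.6 units/kg/hr × 84.36364 kg = 1400.436 units/hr
Concentration = 17400 units ÷ 67 mL = 259.7015 units/mL
Rate = 1400.436 units/hr ÷ 259.7015 units/mL = 5.392485 mL/hr
Volume infused so far = 5.392485 mL/hr × 1.7 hr = 9.167224 mL
Volume remaining = 67 − 9.167224 = 57.83278 mL
New rate:
Dose = 18 units/kg/hr × 84.36364 kg = 1518.545 units/hr
Rate = 1518.545 units/hr ÷ 259.7015 units/mL = 5.847273 mL/hr
Time remaining = 57.83278 mL ÷ 5.847273 mL/hr = 9.890556 hr

9.9 hours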